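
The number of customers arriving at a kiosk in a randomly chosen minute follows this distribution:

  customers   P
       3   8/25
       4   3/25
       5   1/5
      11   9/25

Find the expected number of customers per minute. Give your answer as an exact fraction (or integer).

32/5

E[X] = (8/25)·3 + (3/25)·4 + (1/5)·5 + (9/25)·11
     = 32/5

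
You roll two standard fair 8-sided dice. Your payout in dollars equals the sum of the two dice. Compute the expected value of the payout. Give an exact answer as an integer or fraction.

Distribution of the sum of the two dice: 2 w.p. 1/64, 3 w.p. 1/32, 4 w.p. 3/64, 5 w.p. 1/16, 6 w.p. 5/64, 7 w.p. 3/32, …
E[payout] = (1/64)·2 + (1/32)·3 + (3/64)·4 + (1/16)·5 + (5/64)·6 + (3/32)·7 + (7/64)·8 + (1/8)·9 + (7/64)·10 + (3/32)·11 + (5/64)·12 + (1/16)·13 + (3/64)·14 + (1/32)·15 + (1/64)·16 = 9

$9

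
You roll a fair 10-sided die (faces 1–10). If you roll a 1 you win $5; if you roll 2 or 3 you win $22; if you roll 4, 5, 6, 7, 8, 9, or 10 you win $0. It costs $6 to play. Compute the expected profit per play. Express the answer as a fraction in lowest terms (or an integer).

E[payout] = (7/10)·0 + (1/10)·5 + (1/5)·22 = 49/10
Expected profit = 49/10 − 6 = -11/10

-11/10 dollars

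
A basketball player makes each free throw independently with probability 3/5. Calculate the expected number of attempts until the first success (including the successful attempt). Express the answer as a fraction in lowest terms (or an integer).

For a geometric distribution, E[trials] = 1/p = 1/(3/5) = 5/3.

5/3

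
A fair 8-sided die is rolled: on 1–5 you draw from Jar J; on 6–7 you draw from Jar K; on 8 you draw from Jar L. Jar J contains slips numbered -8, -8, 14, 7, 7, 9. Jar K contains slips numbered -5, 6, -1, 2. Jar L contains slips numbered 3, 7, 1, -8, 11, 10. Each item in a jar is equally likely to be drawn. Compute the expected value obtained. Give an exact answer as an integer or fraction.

45/16

E[X | Jar J] = (-8 − 8 + 14 + 7 + 7 + 9)/6 = 7/2
E[X | Jar K] = (-5 + 6 − 1 + 2)/4 = 1/2
E[X | Jar L] = (3 + 7 + 1 − 8 + 11 + 10)/6 = 4
E[X] = (5/8)·7/2 + (1/4)·1/2 + (1/8)·4 = 45/16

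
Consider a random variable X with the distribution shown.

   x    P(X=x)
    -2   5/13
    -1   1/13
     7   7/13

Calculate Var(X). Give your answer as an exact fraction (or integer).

3288/169

E[X] = (5/13)·(-2) + (1/13)·(-1) + (7/13)·7 = 38/13
E[X²] = (5/13)·4 + (1/13)·1 + (7/13)·49 = 28
Var(X) = 28 − (38/13)² = 3288/169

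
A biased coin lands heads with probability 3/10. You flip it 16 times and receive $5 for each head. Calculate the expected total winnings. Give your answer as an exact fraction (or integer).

E[#heads] = 16·3/10 = 24/5 (linearity over flips).
E[winnings] = 5·24/5 = 24.

$24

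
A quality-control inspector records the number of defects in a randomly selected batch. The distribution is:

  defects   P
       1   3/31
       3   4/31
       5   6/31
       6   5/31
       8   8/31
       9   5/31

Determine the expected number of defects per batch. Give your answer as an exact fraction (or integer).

184/31

E[X] = (3/31)·1 + (4/31)·3 + (6/31)·5 + (5/31)·6 + (8/31)·8 + (5/31)·9
     = 184/31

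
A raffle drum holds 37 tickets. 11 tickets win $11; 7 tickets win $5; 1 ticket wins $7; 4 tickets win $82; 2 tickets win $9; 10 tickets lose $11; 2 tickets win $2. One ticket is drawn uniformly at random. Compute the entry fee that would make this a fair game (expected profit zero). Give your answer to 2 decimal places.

$10.89

E[payout] = (11/37)·11 + (7/37)·5 + (1/37)·7 + (4/37)·82 + (2/37)·9 + (10/37)·(-11) + (2/37)·2 = 403/37
Fair fee = E[payout] = 403/37 ≈ $10.89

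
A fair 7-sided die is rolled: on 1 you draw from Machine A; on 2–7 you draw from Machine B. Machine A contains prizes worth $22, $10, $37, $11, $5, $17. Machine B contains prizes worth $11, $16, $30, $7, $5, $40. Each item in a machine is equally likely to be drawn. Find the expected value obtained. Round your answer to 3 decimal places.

E[X | Machine A] = (22 + 10 + 37 + 11 + 5 + 17)/6 = 17
E[X | Machine B] = (11 + 16 + 30 + 7 + 5 + 40)/6 = 109/6
E[X] = (1/7)·17 + (6/7)·109/6 = 18 ≈ 18.000

$18.000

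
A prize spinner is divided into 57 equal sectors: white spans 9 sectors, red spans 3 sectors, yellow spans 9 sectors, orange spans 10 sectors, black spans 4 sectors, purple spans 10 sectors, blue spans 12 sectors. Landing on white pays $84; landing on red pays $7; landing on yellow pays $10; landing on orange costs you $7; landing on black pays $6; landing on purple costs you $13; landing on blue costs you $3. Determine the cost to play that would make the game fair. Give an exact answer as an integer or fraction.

E[payout] = (9/57)·84 + (3/57)·7 + (9/57)·10 + (10/57)·(-7) + (4/57)·6 + (10/57)·(-13) + (12/57)·(-3) = 655/57
Fair fee = E[payout] = 655/57

655/57 dollars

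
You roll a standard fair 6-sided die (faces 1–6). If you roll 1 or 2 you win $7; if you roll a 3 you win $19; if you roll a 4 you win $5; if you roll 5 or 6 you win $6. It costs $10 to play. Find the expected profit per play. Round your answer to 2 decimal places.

-$1.67

E[payout] = (1/6)·5 + (1/3)·6 + (1/3)·7 + (1/6)·19 = 25/3
Expected profit = 25/3 − 10 = -5/3 ≈ -$1.67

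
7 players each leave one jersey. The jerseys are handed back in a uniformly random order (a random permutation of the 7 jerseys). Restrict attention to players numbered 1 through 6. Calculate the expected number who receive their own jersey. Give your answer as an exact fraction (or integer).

Let Xᵢ = 1 if person i gets their own jersey. For each i, P(Xᵢ=1) = 1/7.
By linearity of expectation, E[X₁+…+X_6] = 6·(1/7) = 6/7.

6/7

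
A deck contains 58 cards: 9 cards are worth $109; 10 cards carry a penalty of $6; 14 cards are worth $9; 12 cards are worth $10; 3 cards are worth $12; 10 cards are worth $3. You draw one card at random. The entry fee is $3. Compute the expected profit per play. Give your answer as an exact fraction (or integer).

E[payout] = (9/58)·109 + (10/58)·(-6) + (14/58)·9 + (12/58)·10 + (3/58)·12 + (10/58)·3 = 1233/58
Expected profit = 1233/58 − 3 = 1059/58

1059/58 dollars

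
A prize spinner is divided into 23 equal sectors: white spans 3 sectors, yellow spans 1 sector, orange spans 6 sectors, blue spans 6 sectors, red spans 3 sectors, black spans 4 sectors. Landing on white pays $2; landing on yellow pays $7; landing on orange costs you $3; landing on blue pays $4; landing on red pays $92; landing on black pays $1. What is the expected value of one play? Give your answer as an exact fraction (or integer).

$13

E[payout] = (3/23)·2 + (1/23)·7 + (6/23)·(-3) + (6/23)·4 + (3/23)·92 + (4/23)·1 = 13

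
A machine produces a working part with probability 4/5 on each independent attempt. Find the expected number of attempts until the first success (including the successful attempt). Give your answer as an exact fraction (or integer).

5/4

For a geometric distribution, E[trials] = 1/p = 1/(4/5) = 5/4.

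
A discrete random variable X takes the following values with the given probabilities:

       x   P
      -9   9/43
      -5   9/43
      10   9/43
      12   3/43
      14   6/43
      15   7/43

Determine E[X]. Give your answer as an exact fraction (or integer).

E[X] = (9/43)·(-9) + (9/43)·(-5) + (9/43)·10 + (3/43)·12 + (6/43)·14 + (7/43)·15
     = 189/43

189/43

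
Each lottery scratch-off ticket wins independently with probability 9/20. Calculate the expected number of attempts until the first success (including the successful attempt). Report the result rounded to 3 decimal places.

2.222

For a geometric distribution, E[trials] = 1/p = 1/(9/20) = 20/9.
≈ 2.222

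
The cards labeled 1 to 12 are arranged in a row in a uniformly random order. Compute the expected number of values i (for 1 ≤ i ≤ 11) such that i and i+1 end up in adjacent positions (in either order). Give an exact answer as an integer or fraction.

For each i ∈ {1,…,11}, let Xᵢ = 1 if i and i+1 are adjacent. P(Xᵢ=1) = 2·(12−1)!/12! = 2/12.
By linearity, E[ΣXᵢ] = (11)·(2/12) = 11/6.

11/6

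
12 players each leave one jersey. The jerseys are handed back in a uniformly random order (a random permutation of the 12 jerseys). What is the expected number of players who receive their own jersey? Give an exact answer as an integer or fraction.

Let Xᵢ = 1 if person i gets their own jersey. For each i, P(Xᵢ=1) = 1/12.
By linearity of expectation, E[X₁+…+X_12] = 12·(1/12) = 1.

1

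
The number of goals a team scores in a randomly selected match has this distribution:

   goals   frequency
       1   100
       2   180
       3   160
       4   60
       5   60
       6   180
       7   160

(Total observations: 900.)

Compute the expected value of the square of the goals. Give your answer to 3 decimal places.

21.156

Total = 900, so P(goals=1) = 100/900, etc.
E[X²] = (1/9)·1 + (1/5)·4 + (8/45)·9 + (1/15)·16 + (1/15)·25 + (1/5)·36 + (8/45)·49
     = 952/45 ≈ 21.156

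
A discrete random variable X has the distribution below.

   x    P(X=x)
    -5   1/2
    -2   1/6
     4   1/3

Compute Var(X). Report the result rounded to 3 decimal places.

16.250

E[X] = (1/2)·(-5) + (1/6)·(-2) + (1/3)·4 = -3/2
E[X²] = (1/2)·25 + (1/6)·4 + (1/3)·16 = 37/2
Var(X) = 37/2 − (-3/2)² = 65/4 ≈ 16.250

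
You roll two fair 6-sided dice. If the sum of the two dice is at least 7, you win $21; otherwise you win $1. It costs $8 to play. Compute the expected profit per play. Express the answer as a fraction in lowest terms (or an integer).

14/3 dollars

E[payout] = (5/12)·1 + (7/12)·21 = 38/3
Expected profit = 38/3 − 8 = 14/3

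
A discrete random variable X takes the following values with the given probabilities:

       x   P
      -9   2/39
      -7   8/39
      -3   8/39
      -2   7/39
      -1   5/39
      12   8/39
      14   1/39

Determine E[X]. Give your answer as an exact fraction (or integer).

E[X] = (2/39)·(-9) + (8/39)·(-7) + (8/39)·(-3) + (7/39)·(-2) + (5/39)·(-1) + (8/39)·12 + (1/39)·14
     = -7/39

-7/39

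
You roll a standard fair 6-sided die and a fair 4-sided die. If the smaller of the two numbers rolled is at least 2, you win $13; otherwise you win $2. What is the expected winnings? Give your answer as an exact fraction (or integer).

E[payout] = (3/8)·2 + (5/8)·13 = 71/8

71/8 dollars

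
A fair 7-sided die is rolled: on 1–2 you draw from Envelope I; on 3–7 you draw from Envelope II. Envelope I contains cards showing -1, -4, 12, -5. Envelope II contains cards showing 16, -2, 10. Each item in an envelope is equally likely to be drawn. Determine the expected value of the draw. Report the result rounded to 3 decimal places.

E[X | Envelope I] = (-1 − 4 + 12 − 5)/4 = 1/2
E[X | Envelope II] = (16 − 2 + 10)/3 = 8
E[X] = (2/7)·1/2 + (5/7)·8 = 41/7 ≈ 5.857

5.857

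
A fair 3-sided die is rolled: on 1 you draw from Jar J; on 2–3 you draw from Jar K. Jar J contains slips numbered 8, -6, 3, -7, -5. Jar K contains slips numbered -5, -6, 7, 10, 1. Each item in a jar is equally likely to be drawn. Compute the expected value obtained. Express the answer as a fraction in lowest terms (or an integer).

7/15

E[X | Jar J] = (8 − 6 + 3 − 7 − 5)/5 = -7/5
E[X | Jar K] = (-5 − 6 + 7 + 10 + 1)/5 = 7/5
E[X] = (1/3)·(-7/5) + (2/3)·7/5 = 7/15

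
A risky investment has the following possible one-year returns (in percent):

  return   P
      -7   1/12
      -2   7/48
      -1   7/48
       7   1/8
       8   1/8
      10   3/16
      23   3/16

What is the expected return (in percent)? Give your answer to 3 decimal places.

E[X] = (1/12)·(-7) + (7/48)·(-2) + (7/48)·(-1) + (1/8)·7 + (1/8)·8 + (3/16)·10 + (3/16)·23
     = 169/24 ≈ 7.042

7.042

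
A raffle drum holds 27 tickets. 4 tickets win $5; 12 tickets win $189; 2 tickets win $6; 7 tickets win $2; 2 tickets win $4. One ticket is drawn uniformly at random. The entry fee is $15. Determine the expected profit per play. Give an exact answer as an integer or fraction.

$71

E[payout] = (4/27)·5 + (12/27)·189 + (2/27)·6 + (7/27)·2 + (2/27)·4 = 86
Expected profit = 86 − 15 = 71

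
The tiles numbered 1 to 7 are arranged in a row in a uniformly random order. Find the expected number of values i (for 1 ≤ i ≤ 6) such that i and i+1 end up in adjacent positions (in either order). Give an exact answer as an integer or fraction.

12/7

For each i ∈ {1,…,6}, let Xᵢ = 1 if i and i+1 are adjacent. P(Xᵢ=1) = 2·(7−1)!/7! = 2/7.
By linearity, E[ΣXᵢ] = (6)·(2/7) = 12/7.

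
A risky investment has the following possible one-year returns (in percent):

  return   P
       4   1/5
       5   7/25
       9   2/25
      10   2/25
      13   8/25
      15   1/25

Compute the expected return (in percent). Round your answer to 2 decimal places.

8.48

E[X] = (1/5)·4 + (7/25)·5 + (2/25)·9 + (2/25)·10 + (8/25)·13 + (1/25)·15
     = 212/25 ≈ 8.48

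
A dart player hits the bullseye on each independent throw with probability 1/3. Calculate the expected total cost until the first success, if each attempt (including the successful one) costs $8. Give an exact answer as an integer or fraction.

E[#attempts] = 1/p = 3; E[cost] = 8·3 = 24.

$24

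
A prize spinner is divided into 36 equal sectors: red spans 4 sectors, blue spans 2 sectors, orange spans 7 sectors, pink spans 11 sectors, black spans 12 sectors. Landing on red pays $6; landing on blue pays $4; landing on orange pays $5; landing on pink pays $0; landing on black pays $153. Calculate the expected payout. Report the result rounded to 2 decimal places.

E[payout] = (4/36)·6 + (2/36)·4 + (7/36)·5 + (11/36)·0 + (12/36)·153 = 1903/36
≈ $52.86

$52.86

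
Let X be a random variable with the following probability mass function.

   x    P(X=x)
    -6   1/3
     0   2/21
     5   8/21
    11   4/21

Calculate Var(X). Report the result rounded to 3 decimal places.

40.571

E[X] = (1/3)·(-6) + (2/21)·0 + (8/21)·5 + (4/21)·11 = 2
E[X²] = (1/3)·36 + (2/21)·0 + (8/21)·25 + (4/21)·121 = 312/7
Var(X) = 312/7 − (2)² = 284/7 ≈ 40.571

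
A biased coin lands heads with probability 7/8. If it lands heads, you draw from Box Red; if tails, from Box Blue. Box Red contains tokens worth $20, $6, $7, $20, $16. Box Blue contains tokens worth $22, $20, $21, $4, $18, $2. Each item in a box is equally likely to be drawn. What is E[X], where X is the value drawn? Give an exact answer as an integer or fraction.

E[X | Box Red] = (20 + 6 + 7 + 20 + 16)/5 = 69/5
E[X | Box Blue] = (22 + 20 + 21 + 4 + 18 + 2)/6 = 29/2
E[X] = (7/8)·69/5 + (1/8)·29/2 = 1111/80

1111/80 dollars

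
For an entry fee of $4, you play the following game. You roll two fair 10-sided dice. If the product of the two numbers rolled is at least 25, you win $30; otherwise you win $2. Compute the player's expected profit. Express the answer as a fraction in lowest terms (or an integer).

E[payout] = (13/25)·2 + (12/25)·30 = 386/25
Expected profit = 386/25 − 4 = 286/25

286/25 dollars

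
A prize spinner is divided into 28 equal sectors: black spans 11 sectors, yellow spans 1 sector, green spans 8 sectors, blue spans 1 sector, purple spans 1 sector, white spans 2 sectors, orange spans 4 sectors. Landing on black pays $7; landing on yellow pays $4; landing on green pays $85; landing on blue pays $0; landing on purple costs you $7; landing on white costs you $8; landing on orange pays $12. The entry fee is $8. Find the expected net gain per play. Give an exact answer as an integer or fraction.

281/14 dollars

E[payout] = (11/28)·7 + (1/28)·4 + (8/28)·85 + (1/28)·0 + (1/28)·(-7) + (2/28)·(-8) + (4/28)·12 = 393/14
Expected profit = 393/14 − 8 = 281/14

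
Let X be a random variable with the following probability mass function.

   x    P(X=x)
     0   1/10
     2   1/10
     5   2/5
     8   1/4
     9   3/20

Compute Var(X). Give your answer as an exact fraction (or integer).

E[X] = (1/10)·0 + (1/10)·2 + (2/5)·5 + (1/4)·8 + (3/20)·9 = 111/20
E[X²] = (1/10)·0 + (1/10)·4 + (2/5)·25 + (1/4)·64 + (3/20)·81 = 771/20
Var(X) = 771/20 − (111/20)² = 3099/400

3099/400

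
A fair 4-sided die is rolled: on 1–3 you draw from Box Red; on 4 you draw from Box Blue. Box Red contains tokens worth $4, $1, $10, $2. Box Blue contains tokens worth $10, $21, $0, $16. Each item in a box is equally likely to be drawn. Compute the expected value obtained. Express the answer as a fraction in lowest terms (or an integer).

E[X | Box Red] = (4 + 1 + 10 + 2)/4 = 17/4
E[X | Box Blue] = (10 + 21 + 0 + 16)/4 = 47/4
E[X] = (3/4)·17/4 + (1/4)·47/4 = 49/8

49/8 dollars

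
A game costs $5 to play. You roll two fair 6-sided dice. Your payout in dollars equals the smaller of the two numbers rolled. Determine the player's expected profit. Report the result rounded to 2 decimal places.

-$2.47

Distribution of the smaller of the two numbers rolled: 1 w.p. 11/36, 2 w.p. 1/4, 3 w.p. 7/36, 4 w.p. 5/36, 5 w.p. 1/12, 6 w.p. 1/36
E[payout] = (11/36)·1 + (1/4)·2 + (7/36)·3 + (5/36)·4 + (1/12)·5 + (1/36)·6 = 91/36
Expected profit = 91/36 − 5 = -89/36 ≈ -$2.47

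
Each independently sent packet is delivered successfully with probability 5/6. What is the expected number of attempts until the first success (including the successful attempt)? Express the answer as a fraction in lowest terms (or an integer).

6/5

For a geometric distribution, E[trials] = 1/p = 1/(5/6) = 6/5.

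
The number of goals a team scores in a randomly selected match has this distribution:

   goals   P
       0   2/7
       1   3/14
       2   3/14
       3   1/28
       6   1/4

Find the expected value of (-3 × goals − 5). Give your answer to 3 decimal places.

-11.750

E[-3x-5] = (2/7)·(-5) + (3/14)·(-8) + (3/14)·(-11) + (1/28)·(-14) + (1/4)·(-23)
     = -47/4 ≈ -11.750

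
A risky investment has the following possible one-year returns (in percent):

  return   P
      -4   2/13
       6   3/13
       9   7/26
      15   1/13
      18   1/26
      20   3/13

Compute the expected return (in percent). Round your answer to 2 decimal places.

E[X] = (2/13)·(-4) + (3/13)·6 + (7/26)·9 + (1/13)·15 + (1/26)·18 + (3/13)·20
     = 251/26 ≈ 9.65

9.65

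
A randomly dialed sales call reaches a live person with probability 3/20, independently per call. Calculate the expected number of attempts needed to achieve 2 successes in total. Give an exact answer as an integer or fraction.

By linearity (sum of 2 independent geometric waits), E[trials] = 2/p = 2/(3/20) = 40/3.

40/3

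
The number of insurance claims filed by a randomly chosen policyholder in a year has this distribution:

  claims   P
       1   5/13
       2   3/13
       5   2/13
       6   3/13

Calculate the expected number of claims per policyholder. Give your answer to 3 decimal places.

E[X] = (5/13)·1 + (3/13)·2 + (2/13)·5 + (3/13)·6
     = 3 ≈ 3.000

3.000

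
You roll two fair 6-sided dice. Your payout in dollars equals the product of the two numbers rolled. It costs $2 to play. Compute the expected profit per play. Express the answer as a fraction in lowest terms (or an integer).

41/4 dollars

Distribution of the product of the two numbers rolled: 1 w.p. 1/36, 2 w.p. 1/18, 3 w.p. 1/18, 4 w.p. 1/12, 5 w.p. 1/18, 6 w.p. 1/9, …
E[payout] = (1/36)·1 + (1/18)·2 + (1/18)·3 + (1/12)·4 + (1/18)·5 + (1/9)·6 + (1/18)·8 + (1/36)·9 + (1/18)·10 + (1/9)·12 + (1/18)·15 + (1/36)·16 + (1/18)·18 + (1/18)·20 + (1/18)·24 + (1/36)·25 + (1/18)·30 + (1/36)·36 = 49/4
Expected profit = 49/4 − 2 = 41/4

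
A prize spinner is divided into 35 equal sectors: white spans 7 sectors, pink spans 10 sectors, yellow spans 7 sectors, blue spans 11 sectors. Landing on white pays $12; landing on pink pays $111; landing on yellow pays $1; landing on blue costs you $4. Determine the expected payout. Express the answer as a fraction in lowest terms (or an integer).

1157/35 dollars

E[payout] = (7/35)·12 + (10/35)·111 + (7/35)·1 + (11/35)·(-4) = 1157/35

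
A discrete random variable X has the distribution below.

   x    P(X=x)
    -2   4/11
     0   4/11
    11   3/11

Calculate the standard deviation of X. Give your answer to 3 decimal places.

5.412

E[X] = 25/11, E[X²] = 379/11
Var(X) = E[X²] − (E[X])² = 379/11 − 625/121 = 3544/121
SD(X) = √(3544/121) ≈ 5.412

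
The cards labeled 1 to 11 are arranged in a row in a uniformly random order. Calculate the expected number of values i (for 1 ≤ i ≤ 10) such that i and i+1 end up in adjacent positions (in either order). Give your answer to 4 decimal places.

For each i ∈ {1,…,10}, let Xᵢ = 1 if i and i+1 are adjacent. P(Xᵢ=1) = 2·(11−1)!/11! = 2/11.
By linearity, E[ΣXᵢ] = (10)·(2/11) = 20/11.
≈ 1.8182

1.8182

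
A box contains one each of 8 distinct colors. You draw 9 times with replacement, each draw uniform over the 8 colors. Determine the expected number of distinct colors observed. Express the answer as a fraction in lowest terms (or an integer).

Let Xⱼ=1 if type j appears at least once. P(Xⱼ=1) = 1 − ((8−1)/8)^9 = 93864121/134217728.
E[#distinct] = 8·93864121/134217728 = 93864121/16777216.

93864121/16777216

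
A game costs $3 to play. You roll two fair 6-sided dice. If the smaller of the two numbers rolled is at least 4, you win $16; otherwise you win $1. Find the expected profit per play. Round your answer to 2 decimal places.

$1.75

E[payout] = (3/4)·1 + (1/4)·16 = 19/4
Expected profit = 19/4 − 3 = 7/4 ≈ $1.75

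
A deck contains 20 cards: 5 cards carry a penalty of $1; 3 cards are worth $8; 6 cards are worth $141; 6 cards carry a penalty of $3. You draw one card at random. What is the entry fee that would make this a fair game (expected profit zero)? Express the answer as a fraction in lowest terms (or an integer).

847/20 dollars

E[payout] = (5/20)·(-1) + (3/20)·8 + (6/20)·141 + (6/20)·(-3) = 847/20
Fair fee = E[payout] = 847/20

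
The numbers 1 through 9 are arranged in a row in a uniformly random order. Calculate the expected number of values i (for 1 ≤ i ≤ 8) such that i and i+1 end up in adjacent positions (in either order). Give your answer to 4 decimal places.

1.7778

For each i ∈ {1,…,8}, let Xᵢ = 1 if i and i+1 are adjacent. P(Xᵢ=1) = 2·(9−1)!/9! = 2/9.
By linearity, E[ΣXᵢ] = (8)·(2/9) = 16/9.
≈ 1.7778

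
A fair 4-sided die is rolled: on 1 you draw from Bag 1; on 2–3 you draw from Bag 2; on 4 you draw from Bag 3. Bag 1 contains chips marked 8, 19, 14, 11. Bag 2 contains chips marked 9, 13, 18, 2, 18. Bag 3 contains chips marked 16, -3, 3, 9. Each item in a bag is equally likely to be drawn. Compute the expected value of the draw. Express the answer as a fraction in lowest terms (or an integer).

E[X | Bag 1] = (8 + 19 + 14 + 11)/4 = 13
E[X | Bag 2] = (9 + 13 + 18 + 2 + 18)/5 = 12
E[X | Bag 3] = (16 − 3 + 3 + 9)/4 = 25/4
E[X] = (1/4)·13 + (1/2)·12 + (1/4)·25/4 = 173/16

173/16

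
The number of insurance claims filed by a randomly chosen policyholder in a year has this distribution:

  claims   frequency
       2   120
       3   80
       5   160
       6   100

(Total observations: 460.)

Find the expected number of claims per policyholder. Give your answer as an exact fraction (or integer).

94/23

Total = 460, so P(claims=2) = 120/460, etc.
E[X] = (6/23)·2 + (4/23)·3 + (8/23)·5 + (5/23)·6
     = 94/23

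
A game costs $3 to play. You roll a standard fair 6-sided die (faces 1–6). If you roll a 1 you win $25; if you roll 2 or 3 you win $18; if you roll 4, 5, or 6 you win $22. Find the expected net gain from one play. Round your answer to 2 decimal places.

$18.17

E[payout] = (1/3)·18 + (1/2)·22 + (1/6)·25 = 127/6
Expected profit = 127/6 − 3 = 109/6 ≈ $18.17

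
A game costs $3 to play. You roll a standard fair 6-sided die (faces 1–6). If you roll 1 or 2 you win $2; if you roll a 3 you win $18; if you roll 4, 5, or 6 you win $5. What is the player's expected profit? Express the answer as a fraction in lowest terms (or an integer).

19/6 dollars

E[payout] = (1/3)·2 + (1/2)·5 + (1/6)·18 = 37/6
Expected profit = 37/6 − 3 = 19/6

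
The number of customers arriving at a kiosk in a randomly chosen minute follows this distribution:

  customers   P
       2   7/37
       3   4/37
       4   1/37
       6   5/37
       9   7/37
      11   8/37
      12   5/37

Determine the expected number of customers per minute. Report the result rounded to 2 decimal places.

7.32

E[X] = (7/37)·2 + (4/37)·3 + (1/37)·4 + (5/37)·6 + (7/37)·9 + (8/37)·11 + (5/37)·12
     = 271/37 ≈ 7.32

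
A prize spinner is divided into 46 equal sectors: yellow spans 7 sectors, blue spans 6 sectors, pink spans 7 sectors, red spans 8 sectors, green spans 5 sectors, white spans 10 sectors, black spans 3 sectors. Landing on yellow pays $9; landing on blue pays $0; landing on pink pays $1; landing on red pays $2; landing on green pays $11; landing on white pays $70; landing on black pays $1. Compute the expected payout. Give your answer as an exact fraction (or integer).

E[payout] = (7/46)·9 + (6/46)·0 + (7/46)·1 + (8/46)·2 + (5/46)·11 + (10/46)·70 + (3/46)·1 = 422/23

422/23 dollars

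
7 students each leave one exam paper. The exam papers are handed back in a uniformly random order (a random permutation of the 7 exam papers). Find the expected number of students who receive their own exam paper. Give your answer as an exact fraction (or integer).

1

Let Xᵢ = 1 if person i gets their own exam paper. For each i, P(Xᵢ=1) = 1/7.
By linearity of expectation, E[X₁+…+X_7] = 7·(1/7) = 1.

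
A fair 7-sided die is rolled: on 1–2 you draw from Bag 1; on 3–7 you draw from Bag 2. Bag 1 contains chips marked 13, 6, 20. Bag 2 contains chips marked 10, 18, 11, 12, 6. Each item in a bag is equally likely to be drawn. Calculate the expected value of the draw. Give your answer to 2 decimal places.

11.86

E[X | Bag 1] = (13 + 6 + 20)/3 = 13
E[X | Bag 2] = (10 + 18 + 11 + 12 + 6)/5 = 57/5
E[X] = (2/7)·13 + (5/7)·57/5 = 83/7 ≈ 11.86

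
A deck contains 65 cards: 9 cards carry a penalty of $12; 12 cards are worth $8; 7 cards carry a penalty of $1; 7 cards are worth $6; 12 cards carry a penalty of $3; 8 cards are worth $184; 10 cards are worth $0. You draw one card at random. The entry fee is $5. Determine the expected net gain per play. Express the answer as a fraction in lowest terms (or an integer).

1134/65 dollars

E[payout] = (9/65)·(-12) + (12/65)·8 + (7/65)·(-1) + (7/65)·6 + (12/65)·(-3) + (8/65)·184 + (10/65)·0 = 1459/65
Expected profit = 1459/65 − 5 = 1134/65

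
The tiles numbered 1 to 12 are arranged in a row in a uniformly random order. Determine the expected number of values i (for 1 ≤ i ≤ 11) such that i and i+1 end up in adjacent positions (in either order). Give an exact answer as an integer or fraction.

11/6

For each i ∈ {1,…,11}, let Xᵢ = 1 if i and i+1 are adjacent. P(Xᵢ=1) = 2·(12−1)!/12! = 2/12.
By linearity, E[ΣXᵢ] = (11)·(2/12) = 11/6.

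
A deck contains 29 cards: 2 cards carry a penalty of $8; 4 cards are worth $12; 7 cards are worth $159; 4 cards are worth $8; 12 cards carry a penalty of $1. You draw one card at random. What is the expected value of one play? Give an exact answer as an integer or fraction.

1165/29 dollars

E[payout] = (2/29)·(-8) + (4/29)·12 + (7/29)·159 + (4/29)·8 + (12/29)·(-1) = 1165/29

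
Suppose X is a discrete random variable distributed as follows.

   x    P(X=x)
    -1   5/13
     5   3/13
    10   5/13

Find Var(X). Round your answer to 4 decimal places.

23.3136

E[X] = (5/13)·(-1) + (3/13)·5 + (5/13)·10 = 60/13
E[X²] = (5/13)·1 + (3/13)·25 + (5/13)·100 = 580/13
Var(X) = 580/13 − (60/13)² = 3940/169 ≈ 23.3136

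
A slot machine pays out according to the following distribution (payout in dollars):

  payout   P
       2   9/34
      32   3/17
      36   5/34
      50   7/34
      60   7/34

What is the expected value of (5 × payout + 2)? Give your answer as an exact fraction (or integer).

E[5x+2] = (9/34)·12 + (3/17)·162 + (5/34)·182 + (7/34)·252 + (7/34)·302
     = 2934/17

2934/17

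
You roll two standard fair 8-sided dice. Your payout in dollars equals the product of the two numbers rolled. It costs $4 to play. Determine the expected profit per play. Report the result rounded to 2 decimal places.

Distribution of the product of the two numbers rolled: 1 w.p. 1/64, 2 w.p. 1/32, 3 w.p. 1/32, 4 w.p. 3/64, 5 w.p. 1/32, 6 w.p. 1/16, …
E[payout] = (1/64)·1 + (1/32)·2 + (1/32)·3 + (3/64)·4 + (1/32)·5 + (1/16)·6 + (1/32)·7 + (1/16)·8 + (1/64)·9 + (1/32)·10 + (1/16)·12 + (1/32)·14 + (1/32)·15 + (3/64)·16 + (1/32)·18 + (1/32)·20 + (1/32)·21 + (1/16)·24 + (1/64)·25 + (1/32)·28 + (1/32)·30 + (1/32)·32 + (1/32)·35 + (1/64)·36 + (1/32)·40 + (1/32)·42 + (1/32)·48 + (1/64)·49 + (1/32)·56 + (1/64)·64 = 81/4
Expected profit = 81/4 − 4 = 65/4 ≈ $16.25

$16.25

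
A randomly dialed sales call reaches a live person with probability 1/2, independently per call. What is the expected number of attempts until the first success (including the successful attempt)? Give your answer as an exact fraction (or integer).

For a geometric distribution, E[trials] = 1/p = 1/(1/2) = 2.

2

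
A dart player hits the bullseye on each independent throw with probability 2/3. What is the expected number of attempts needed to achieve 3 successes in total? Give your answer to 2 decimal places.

By linearity (sum of 3 independent geometric waits), E[trials] = 3/p = 3/(2/3) = 9/2.
≈ 4.50

4.50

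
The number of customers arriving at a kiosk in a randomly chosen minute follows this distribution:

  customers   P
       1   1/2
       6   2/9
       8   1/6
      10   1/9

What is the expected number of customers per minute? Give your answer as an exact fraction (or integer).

77/18

E[X] = (1/2)·1 + (2/9)·6 + (1/6)·8 + (1/9)·10
     = 77/18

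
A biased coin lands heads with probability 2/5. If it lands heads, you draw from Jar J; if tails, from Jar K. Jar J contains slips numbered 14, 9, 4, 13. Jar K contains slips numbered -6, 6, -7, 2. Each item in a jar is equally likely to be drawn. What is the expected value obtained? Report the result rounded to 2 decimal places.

3.25

E[X | Jar J] = (14 + 9 + 4 + 13)/4 = 10
E[X | Jar K] = (-6 + 6 − 7 + 2)/4 = -5/4
E[X] = (2/5)·10 + (3/5)·(-5/4) = 13/4 ≈ 3.25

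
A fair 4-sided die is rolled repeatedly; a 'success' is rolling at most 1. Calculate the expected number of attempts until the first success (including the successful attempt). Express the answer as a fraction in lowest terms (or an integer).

For a geometric distribution, E[trials] = 1/p = 1/(1/4) = 4.

4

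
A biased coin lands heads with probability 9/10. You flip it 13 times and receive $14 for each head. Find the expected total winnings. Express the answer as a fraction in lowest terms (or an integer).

819/5 dollars

E[#heads] = 13·9/10 = 117/10 (linearity over flips).
E[winnings] = 14·117/10 = 819/5.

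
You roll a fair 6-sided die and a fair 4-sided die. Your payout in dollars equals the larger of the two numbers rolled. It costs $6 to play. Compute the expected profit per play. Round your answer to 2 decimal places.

Distribution of the larger of the two numbers rolled: 1 w.p. 1/24, 2 w.p. 1/8, 3 w.p. 5/24, 4 w.p. 7/24, 5 w.p. 1/6, 6 w.p. 1/6
E[payout] = (1/24)·1 + (1/8)·2 + (5/24)·3 + (7/24)·4 + (1/6)·5 + (1/6)·6 = 47/12
Expected profit = 47/12 − 6 = -25/12 ≈ -$2.08

-$2.08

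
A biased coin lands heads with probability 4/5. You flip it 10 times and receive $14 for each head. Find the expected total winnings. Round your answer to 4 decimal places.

$112.0000

E[#heads] = 10·4/5 = 8 (linearity over flips).
E[winnings] = 14·8 = 112.
≈ 112.0000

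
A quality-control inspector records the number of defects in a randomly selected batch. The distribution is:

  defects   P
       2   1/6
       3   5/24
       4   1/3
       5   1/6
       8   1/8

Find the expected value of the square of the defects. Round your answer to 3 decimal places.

20.042

E[X²] = (1/6)·4 + (5/24)·9 + (1/3)·16 + (1/6)·25 + (1/8)·64
     = 481/24 ≈ 20.042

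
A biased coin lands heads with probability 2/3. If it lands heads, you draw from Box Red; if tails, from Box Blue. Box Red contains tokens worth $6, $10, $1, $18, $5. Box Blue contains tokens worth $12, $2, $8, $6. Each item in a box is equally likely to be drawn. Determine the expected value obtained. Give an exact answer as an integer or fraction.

23/3 dollars

E[X | Box Red] = (6 + 10 + 1 + 18 + 5)/5 = 8
E[X | Box Blue] = (12 + 2 + 8 + 6)/4 = 7
E[X] = (2/3)·8 + (1/3)·7 = 23/3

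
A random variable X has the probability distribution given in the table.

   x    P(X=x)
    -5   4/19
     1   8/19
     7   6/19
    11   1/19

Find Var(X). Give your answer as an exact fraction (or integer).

E[X] = (4/19)·(-5) + (8/19)·1 + (6/19)·7 + (1/19)·11 = 41/19
E[X²] = (4/19)·25 + (8/19)·1 + (6/19)·49 + (1/19)·121 = 523/19
Var(X) = 523/19 − (41/19)² = 8256/361

8256/361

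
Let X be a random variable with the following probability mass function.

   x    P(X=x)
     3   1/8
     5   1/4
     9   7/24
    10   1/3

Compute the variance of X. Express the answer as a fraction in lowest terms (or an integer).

E[X] = (1/8)·3 + (1/4)·5 + (7/24)·9 + (1/3)·10 = 91/12
E[X²] = (1/8)·9 + (1/4)·25 + (7/24)·81 + (1/3)·100 = 193/3
Var(X) = 193/3 − (91/12)² = 983/144

983/144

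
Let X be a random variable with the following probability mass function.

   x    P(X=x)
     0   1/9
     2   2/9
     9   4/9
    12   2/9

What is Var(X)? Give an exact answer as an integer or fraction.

E[X] = (1/9)·0 + (2/9)·2 + (4/9)·9 + (2/9)·12 = 64/9
E[X²] = (1/9)·0 + (2/9)·4 + (4/9)·81 + (2/9)·144 = 620/9
Var(X) = 620/9 − (64/9)² = 1484/81

1484/81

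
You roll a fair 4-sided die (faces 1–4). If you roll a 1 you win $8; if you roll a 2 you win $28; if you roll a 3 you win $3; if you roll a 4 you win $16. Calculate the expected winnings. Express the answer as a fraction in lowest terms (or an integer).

E[payout] = (1/4)·3 + (1/4)·8 + (1/4)·16 + (1/4)·28 = 55/4

55/4 dollars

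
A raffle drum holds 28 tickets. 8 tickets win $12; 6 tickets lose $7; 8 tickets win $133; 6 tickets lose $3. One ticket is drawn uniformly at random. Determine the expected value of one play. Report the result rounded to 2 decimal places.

E[payout] = (8/28)·12 + (6/28)·(-7) + (8/28)·133 + (6/28)·(-3) = 275/7
≈ $39.29

$39.29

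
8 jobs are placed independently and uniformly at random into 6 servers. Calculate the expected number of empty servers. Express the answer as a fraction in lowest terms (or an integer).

390625/279936

Let Xⱼ=1 if server j is empty. P(Xⱼ=1) = ((6-1)/6)^8 = 390625/1679616.
By linearity, E[#empty] = 6·390625/1679616 = 390625/279936.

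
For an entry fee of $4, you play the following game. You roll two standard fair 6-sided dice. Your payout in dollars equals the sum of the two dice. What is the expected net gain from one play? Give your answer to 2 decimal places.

Distribution of the sum of the two dice: 2 w.p. 1/36, 3 w.p. 1/18, 4 w.p. 1/12, 5 w.p. 1/9, 6 w.p. 5/36, 7 w.p. 1/6, …
E[payout] = (1/36)·2 + (1/18)·3 + (1/12)·4 + (1/9)·5 + (5/36)·6 + (1/6)·7 + (5/36)·8 + (1/9)·9 + (1/12)·10 + (1/18)·11 + (1/36)·12 = 7
Expected profit = 7 − 4 = 3 ≈ $3.00

$3.00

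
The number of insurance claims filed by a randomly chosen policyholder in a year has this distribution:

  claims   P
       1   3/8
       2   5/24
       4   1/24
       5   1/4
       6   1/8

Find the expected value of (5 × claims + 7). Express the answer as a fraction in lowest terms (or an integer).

523/24

E[5x+7] = (3/8)·12 + (5/24)·17 + (1/24)·27 + (1/4)·32 + (1/8)·37
     = 523/24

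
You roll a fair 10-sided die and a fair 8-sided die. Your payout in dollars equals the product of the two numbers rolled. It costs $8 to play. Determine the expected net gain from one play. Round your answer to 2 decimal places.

$16.75

Distribution of the product of the two numbers rolled: 1 w.p. 1/80, 2 w.p. 1/40, 3 w.p. 1/40, 4 w.p. 3/80, 5 w.p. 1/40, 6 w.p. 1/20, …
E[payout] = (1/80)·1 + (1/40)·2 + (1/40)·3 + (3/80)·4 + (1/40)·5 + (1/20)·6 + (1/40)·7 + (1/20)·8 + (1/40)·9 + (3/80)·10 + (1/20)·12 + (1/40)·14 + (1/40)·15 + (3/80)·16 + (3/80)·18 + (3/80)·20 + (1/40)·21 + (1/20)·24 + (1/80)·25 + (1/80)·27 + (1/40)·28 + (3/80)·30 + (1/40)·32 + (1/40)·35 + (1/40)·36 + (3/80)·40 + (1/40)·42 + (1/80)·45 + (1/40)·48 + (1/80)·49 + (1/80)·50 + (1/80)·54 + (1/40)·56 + (1/80)·60 + (1/80)·63 + (1/80)·64 + (1/80)·70 + (1/80)·72 + (1/80)·80 = 99/4
Expected profit = 99/4 − 8 = 67/4 ≈ $16.75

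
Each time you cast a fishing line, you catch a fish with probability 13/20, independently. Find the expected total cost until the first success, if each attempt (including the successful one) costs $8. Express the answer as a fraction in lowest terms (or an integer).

E[#attempts] = 1/p = 20/13; E[cost] = 8·20/13 = 160/13.

160/13 dollars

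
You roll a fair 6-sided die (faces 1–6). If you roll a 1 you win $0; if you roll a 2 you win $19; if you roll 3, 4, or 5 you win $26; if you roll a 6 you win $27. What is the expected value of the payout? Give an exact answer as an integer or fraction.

62/3 dollars

E[payout] = (1/6)·0 + (1/6)·19 + (1/2)·26 + (1/6)·27 = 62/3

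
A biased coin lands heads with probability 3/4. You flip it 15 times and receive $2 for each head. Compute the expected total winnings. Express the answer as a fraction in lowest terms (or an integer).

45/2 dollars

E[#heads] = 15·3/4 = 45/4 (linearity over flips).
E[winnings] = 2·45/4 = 45/2.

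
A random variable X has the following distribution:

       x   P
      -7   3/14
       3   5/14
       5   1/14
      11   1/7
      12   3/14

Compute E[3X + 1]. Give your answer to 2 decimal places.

13.21

E[3x+1] = (3/14)·(-20) + (5/14)·10 + (1/14)·16 + (1/7)·34 + (3/14)·37
     = 185/14 ≈ 13.21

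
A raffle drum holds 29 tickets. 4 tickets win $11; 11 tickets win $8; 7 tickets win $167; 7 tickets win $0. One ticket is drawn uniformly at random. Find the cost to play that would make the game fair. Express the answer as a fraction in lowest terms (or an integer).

1301/29 dollars

E[payout] = (4/29)·11 + (11/29)·8 + (7/29)·167 + (7/29)·0 = 1301/29
Fair fee = E[payout] = 1301/29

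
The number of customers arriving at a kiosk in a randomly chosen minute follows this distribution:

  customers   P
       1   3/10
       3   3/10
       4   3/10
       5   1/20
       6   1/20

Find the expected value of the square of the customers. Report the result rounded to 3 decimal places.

E[X²] = (3/10)·1 + (3/10)·9 + (3/10)·16 + (1/20)·25 + (1/20)·36
     = 217/20 ≈ 10.850

10.850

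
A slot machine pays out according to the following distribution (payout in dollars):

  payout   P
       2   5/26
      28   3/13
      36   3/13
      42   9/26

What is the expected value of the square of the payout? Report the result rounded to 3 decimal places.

1091.385

E[X²] = (5/26)·4 + (3/13)·784 + (3/13)·1296 + (9/26)·1764
     = 14188/13 ≈ 1091.385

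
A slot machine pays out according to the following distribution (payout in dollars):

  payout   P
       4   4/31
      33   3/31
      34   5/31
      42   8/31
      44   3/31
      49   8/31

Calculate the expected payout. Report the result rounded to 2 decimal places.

E[X] = (4/31)·4 + (3/31)·33 + (5/31)·34 + (8/31)·42 + (3/31)·44 + (8/31)·49
     = 1145/31 ≈ 36.94

$36.94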